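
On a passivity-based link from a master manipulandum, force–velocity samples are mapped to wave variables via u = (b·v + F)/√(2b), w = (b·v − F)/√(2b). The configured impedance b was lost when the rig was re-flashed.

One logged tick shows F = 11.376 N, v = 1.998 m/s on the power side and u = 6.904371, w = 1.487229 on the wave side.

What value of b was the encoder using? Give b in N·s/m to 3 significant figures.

b = 8.82 N·s/m

u + w = 8.391600;  u + w = √(2b)·v, so √(2b) = 8.391600/1.998 = 4.200000.
b = (√(2b))²/2 = 17.640000/2 = 8.820000.
(Check via u − w = 2F/√(2b): u − w = 5.417142, 2F/√(2b) = 5.417143.)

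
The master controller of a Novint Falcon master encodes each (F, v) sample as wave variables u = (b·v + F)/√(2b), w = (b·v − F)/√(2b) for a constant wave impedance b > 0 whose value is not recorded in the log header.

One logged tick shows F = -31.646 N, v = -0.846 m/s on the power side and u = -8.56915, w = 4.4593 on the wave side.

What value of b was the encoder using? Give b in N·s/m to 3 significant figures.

u + w = -4.10985;  u + w = √(2b)·v, so √(2b) = -4.10985/(-0.846) = 4.85798.
b = (√(2b))²/2 = 23.59996/2 = 11.79998.
(Check via u − w = 2F/√(2b): u − w = -13.02845, 2F/√(2b) = -13.02846.)

b = 11.8 N·s/m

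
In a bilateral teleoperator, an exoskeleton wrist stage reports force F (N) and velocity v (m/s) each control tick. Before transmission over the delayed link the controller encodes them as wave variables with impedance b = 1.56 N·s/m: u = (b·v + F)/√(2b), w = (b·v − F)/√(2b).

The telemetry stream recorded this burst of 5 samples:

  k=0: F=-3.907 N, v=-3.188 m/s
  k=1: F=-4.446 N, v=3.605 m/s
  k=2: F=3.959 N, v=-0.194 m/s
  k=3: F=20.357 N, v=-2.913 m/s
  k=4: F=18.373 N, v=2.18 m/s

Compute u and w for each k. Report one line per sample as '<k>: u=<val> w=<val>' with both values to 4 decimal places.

k=0: b·v=1.56×(-3.188)=-4.9733; √(2b)=1.7664; u=(-4.9733+(-3.907))/1.7664=-5.0275, w=(-4.9733−(-3.907))/1.7664=-0.6037
k=1: b·v=1.56×3.605=5.6238; √(2b)=1.7664; u=(5.6238+(-4.446))/1.7664=0.6668, w=(5.6238−(-4.446))/1.7664=5.7009
k=2: b·v=1.56×(-0.194)=-0.3026; √(2b)=1.7664; u=(-0.3026+3.959)/1.7664=2.0700, w=(-0.3026−3.959)/1.7664=-2.4127
k=3: b·v=1.56×(-2.913)=-4.5443; √(2b)=1.7664; u=(-4.5443+20.357)/1.7664=8.9522, w=(-4.5443−20.357)/1.7664=-14.0976
k=4: b·v=1.56×2.18=3.4008; √(2b)=1.7664; u=(3.4008+18.373)/1.7664=12.3270, w=(3.4008−18.373)/1.7664=-8.4763

0: u=-5.0275 w=-0.6037
1: u=0.6668 w=5.7009
2: u=2.0700 w=-2.4127
3: u=8.9522 w=-14.0976
4: u=12.3270 w=-8.4763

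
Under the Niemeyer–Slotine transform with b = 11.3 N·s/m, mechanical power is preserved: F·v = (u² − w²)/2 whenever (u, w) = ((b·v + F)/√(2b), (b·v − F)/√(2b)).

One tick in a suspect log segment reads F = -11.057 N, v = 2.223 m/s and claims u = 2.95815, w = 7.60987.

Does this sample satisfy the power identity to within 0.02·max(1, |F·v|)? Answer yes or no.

yes

F·v = (-11.057)×2.223 = -24.5797 W.
(u² − w²)/2 = (8.7507 − 57.9101)/2 = -24.5797 W.
|Δ| = 0.0000;  2% of max(1, |F·v|) = 0.4916.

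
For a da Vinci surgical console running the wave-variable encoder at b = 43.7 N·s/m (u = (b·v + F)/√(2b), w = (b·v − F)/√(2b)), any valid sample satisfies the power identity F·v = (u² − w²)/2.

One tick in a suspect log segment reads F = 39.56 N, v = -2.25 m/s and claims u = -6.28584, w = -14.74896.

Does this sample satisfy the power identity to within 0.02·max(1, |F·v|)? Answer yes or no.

yes

F·v = 39.56×(-2.25) = -89.01000 W.
(u² − w²)/2 = (39.51178 − 217.53182)/2 = -89.01002 W.
|Δ| = 0.00002;  2% of max(1, |F·v|) = 1.78020.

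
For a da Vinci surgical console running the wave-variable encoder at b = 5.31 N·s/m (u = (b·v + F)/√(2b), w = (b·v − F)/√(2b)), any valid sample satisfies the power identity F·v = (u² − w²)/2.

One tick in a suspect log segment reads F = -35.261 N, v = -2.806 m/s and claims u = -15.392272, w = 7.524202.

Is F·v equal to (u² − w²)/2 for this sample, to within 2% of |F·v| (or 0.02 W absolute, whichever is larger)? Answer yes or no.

no

F·v = (-35.261)×(-2.806) = 98.942366 W.
(u² − w²)/2 = (236.922037 − 56.613616)/2 = 90.154211 W.
|Δ| = 8.788155;  2% of max(1, |F·v|) = 1.978847.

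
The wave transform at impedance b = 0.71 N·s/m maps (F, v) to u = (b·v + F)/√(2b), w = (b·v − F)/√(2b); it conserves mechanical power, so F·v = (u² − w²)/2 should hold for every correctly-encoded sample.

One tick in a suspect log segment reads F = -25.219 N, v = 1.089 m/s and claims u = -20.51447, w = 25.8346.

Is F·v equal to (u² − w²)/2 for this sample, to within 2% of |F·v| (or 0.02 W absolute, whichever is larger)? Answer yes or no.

F·v = (-25.219)×1.089 = -27.4635 W.
(u² − w²)/2 = (420.8435 − 667.4266)/2 = -123.2915 W.
|Δ| = 95.8280;  2% of max(1, |F·v|) = 0.5493.

no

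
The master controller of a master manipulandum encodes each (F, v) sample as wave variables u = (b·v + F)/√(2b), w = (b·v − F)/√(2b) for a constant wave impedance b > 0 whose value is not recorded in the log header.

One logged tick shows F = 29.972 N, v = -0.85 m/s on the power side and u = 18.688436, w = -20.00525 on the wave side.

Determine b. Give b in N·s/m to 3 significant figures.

b = 1.2 N·s/m

u + w = -1.316814;  u + w = √(2b)·v, so √(2b) = -1.316814/(-0.85) = 1.549193.
b = (√(2b))²/2 = 2.399999/2 = 1.199999.
(Check via u − w = 2F/√(2b): u − w = 38.693686, 2F/√(2b) = 38.693696.)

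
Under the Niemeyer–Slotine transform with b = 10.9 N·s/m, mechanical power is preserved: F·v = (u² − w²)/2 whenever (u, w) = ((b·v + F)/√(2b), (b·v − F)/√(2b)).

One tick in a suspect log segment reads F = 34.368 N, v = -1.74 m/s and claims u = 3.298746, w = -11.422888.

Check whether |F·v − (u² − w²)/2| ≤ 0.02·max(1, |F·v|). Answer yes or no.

F·v = 34.368×(-1.74) = -59.800320 W.
(u² − w²)/2 = (10.881725 − 130.482370)/2 = -59.800323 W.
|Δ| = 0.000003;  2% of max(1, |F·v|) = 1.196006.

yes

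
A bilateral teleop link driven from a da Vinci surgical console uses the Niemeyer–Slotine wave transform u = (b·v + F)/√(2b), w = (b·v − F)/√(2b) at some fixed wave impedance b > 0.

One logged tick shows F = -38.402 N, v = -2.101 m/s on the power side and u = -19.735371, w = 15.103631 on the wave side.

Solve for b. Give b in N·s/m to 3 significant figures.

b = 2.43 N·s/m

u + w = -4.631740;  u + w = √(2b)·v, so √(2b) = -4.631740/(-2.101) = 2.204541.
b = (√(2b))²/2 = 4.860000/2 = 2.430000.
(Check via u − w = 2F/√(2b): u − w = -34.839002, 2F/√(2b) = -34.839003.)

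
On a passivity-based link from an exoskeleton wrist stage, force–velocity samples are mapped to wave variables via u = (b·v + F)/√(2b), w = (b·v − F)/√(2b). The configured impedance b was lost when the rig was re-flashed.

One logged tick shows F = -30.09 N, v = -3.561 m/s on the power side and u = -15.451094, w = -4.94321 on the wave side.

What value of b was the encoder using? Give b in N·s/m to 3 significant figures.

u + w = -20.394304;  u + w = √(2b)·v, so √(2b) = -20.394304/(-3.561) = 5.727128.
b = (√(2b))²/2 = 32.799999/2 = 16.399999.
(Check via u − w = 2F/√(2b): u − w = -10.507884, 2F/√(2b) = -10.507884.)

b = 16.4 N·s/m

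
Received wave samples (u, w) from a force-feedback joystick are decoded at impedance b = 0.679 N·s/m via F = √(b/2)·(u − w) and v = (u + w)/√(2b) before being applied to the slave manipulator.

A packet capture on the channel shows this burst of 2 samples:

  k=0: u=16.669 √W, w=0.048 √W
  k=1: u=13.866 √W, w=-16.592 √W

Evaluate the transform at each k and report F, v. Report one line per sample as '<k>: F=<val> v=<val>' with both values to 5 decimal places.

0: F=9.68450 v=14.34526
1: F=17.74685 v=-2.33925

k=0: u−w=16.62100, u+w=16.71700; √(b/2)=0.58267, √(2b)=1.16533; F=0.58267×16.621=9.68450, v=16.71700/1.16533=14.34526
k=1: u−w=30.45800, u+w=-2.72600; √(b/2)=0.58267, √(2b)=1.16533; F=0.58267×30.458=17.74685, v=-2.72600/1.16533=-2.33925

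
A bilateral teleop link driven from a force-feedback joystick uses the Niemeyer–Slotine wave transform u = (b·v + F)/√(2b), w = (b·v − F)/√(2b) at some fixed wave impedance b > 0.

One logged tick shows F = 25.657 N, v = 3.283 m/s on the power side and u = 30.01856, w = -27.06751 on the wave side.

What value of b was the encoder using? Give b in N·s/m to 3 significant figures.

u + w = 2.9511;  u + w = √(2b)·v, so √(2b) = 2.9511/3.283 = 0.8989.
b = (√(2b))²/2 = 0.8080/2 = 0.4040.
(Check via u − w = 2F/√(2b): u − w = 57.0861, 2F/√(2b) = 57.0861.)

b = 0.404 N·s/m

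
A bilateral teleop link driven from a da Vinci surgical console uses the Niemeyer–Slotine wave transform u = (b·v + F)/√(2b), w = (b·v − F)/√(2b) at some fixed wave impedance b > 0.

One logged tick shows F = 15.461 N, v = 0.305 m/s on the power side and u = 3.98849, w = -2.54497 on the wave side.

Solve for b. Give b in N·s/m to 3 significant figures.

u + w = 1.4435;  u + w = √(2b)·v, so √(2b) = 1.4435/0.305 = 4.7329.
b = (√(2b))²/2 = 22.3999/2 = 11.1999.
(Check via u − w = 2F/√(2b): u − w = 6.5335, 2F/√(2b) = 6.5335.)

b = 11.2 N·s/m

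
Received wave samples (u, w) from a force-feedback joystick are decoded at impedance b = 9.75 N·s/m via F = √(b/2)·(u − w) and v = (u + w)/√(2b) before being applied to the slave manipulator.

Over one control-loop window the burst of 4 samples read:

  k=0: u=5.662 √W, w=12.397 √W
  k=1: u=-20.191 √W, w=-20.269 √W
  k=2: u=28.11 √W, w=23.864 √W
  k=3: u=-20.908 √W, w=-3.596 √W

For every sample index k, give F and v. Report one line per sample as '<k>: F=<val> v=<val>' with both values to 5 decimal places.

k=0: u−w=-6.73500, u+w=18.05900; √(b/2)=2.20794, √(2b)=4.41588; F=2.20794×(-6.735)=-14.87048, v=18.05900/4.41588=4.08956
k=1: u−w=0.07800, u+w=-40.46000; √(b/2)=2.20794, √(2b)=4.41588; F=2.20794×0.078=0.17222, v=-40.46000/4.41588=-9.16239
k=2: u−w=4.24600, u+w=51.97400; √(b/2)=2.20794, √(2b)=4.41588; F=2.20794×4.246=9.37491, v=51.97400/4.41588=11.76979
k=3: u−w=-17.31200, u+w=-24.50400; √(b/2)=2.20794, √(2b)=4.41588; F=2.20794×(-17.312)=-38.22386, v=-24.50400/4.41588=-5.54906

0: F=-14.87048 v=4.08956
1: F=0.17222 v=-9.16239
2: F=9.37491 v=11.76979
3: F=-38.22386 v=-5.54906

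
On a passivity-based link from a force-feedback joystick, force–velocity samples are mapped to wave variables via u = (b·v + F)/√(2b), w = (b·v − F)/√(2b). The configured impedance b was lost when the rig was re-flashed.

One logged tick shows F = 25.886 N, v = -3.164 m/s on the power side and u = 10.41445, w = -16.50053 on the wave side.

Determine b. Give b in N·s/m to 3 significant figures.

b = 1.85 N·s/m

u + w = -6.0861;  u + w = √(2b)·v, so √(2b) = -6.0861/(-3.164) = 1.9235.
b = (√(2b))²/2 = 3.7000/2 = 1.8500.
(Check via u − w = 2F/√(2b): u − w = 26.9150, 2F/√(2b) = 26.9150.)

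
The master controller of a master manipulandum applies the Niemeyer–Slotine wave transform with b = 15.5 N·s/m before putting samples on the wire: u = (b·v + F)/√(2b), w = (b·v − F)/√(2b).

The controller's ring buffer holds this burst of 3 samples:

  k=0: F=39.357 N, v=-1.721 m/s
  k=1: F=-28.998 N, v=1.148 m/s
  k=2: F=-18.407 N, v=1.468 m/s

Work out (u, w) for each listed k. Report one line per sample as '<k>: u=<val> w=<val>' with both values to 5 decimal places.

k=0: b·v=15.5×(-1.721)=-26.67550; √(2b)=5.56776; u=(-26.67550+39.357)/5.56776=2.27766, w=(-26.67550−39.357)/5.56776=-11.85979
k=1: b·v=15.5×1.148=17.79400; √(2b)=5.56776; u=(17.79400+(-28.998))/5.56776=-2.01230, w=(17.79400−(-28.998))/5.56776=8.40409
k=2: b·v=15.5×1.468=22.75400; √(2b)=5.56776; u=(22.75400+(-18.407))/5.56776=0.78074, w=(22.75400−(-18.407))/5.56776=7.39273

0: u=2.27766 w=-11.85979
1: u=-2.01230 w=8.40409
2: u=0.78074 w=7.39273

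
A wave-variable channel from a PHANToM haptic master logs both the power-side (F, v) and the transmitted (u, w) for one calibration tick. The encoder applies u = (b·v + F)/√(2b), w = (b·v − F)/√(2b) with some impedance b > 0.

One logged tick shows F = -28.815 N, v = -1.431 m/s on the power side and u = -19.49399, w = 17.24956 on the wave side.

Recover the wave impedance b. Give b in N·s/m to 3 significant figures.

u + w = -2.24443;  u + w = √(2b)·v, so √(2b) = -2.24443/(-1.431) = 1.56843.
b = (√(2b))²/2 = 2.45999/2 = 1.22999.
(Check via u − w = 2F/√(2b): u − w = -36.74355, 2F/√(2b) = -36.74364.)

b = 1.23 N·s/m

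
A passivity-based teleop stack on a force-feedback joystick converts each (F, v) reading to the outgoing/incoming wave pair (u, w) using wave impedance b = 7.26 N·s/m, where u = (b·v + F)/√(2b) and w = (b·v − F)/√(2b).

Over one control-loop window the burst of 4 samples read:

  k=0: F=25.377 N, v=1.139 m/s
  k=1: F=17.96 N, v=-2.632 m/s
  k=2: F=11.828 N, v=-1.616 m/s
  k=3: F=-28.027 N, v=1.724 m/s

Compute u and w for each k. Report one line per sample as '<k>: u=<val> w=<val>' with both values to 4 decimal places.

k=0: b·v=7.26×1.139=8.2691; √(2b)=3.8105; u=(8.2691+25.377)/3.8105=8.8298, w=(8.2691−25.377)/3.8105=-4.4896
k=1: b·v=7.26×(-2.632)=-19.1083; √(2b)=3.8105; u=(-19.1083+17.96)/3.8105=-0.3014, w=(-19.1083−17.96)/3.8105=-9.7279
k=2: b·v=7.26×(-1.616)=-11.7322; √(2b)=3.8105; u=(-11.7322+11.828)/3.8105=0.0252, w=(-11.7322−11.828)/3.8105=-6.1829
k=3: b·v=7.26×1.724=12.5162; √(2b)=3.8105; u=(12.5162+(-28.027))/3.8105=-4.0705, w=(12.5162−(-28.027))/3.8105=10.6398

0: u=8.8298 w=-4.4896
1: u=-0.3014 w=-9.7279
2: u=0.0252 w=-6.1829
3: u=-4.0705 w=10.6398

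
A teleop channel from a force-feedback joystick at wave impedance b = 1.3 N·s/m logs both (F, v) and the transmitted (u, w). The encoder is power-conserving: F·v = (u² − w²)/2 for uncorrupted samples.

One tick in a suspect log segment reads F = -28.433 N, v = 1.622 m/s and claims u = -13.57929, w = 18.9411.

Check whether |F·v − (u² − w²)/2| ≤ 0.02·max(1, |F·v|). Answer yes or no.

F·v = (-28.433)×1.622 = -46.1183 W.
(u² − w²)/2 = (184.3971 − 358.7653)/2 = -87.1841 W.
|Δ| = 41.0658;  2% of max(1, |F·v|) = 0.9224.

no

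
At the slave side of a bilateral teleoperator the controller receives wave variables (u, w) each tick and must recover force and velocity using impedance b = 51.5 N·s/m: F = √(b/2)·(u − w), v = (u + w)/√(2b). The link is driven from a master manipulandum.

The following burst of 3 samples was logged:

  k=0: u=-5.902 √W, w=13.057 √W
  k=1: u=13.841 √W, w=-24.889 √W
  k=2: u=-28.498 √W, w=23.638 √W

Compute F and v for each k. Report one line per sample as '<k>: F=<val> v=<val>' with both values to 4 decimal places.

0: F=-96.2064 v=0.7050
1: F=196.5333 v=-1.0886
2: F=-264.5613 v=-0.4789

k=0: u−w=-18.9590, u+w=7.1550; √(b/2)=5.0744, √(2b)=10.1489; F=5.0744×(-18.959)=-96.2064, v=7.1550/10.1489=0.7050
k=1: u−w=38.7300, u+w=-11.0480; √(b/2)=5.0744, √(2b)=10.1489; F=5.0744×38.73=196.5333, v=-11.0480/10.1489=-1.0886
k=2: u−w=-52.1360, u+w=-4.8600; √(b/2)=5.0744, √(2b)=10.1489; F=5.0744×(-52.136)=-264.5613, v=-4.8600/10.1489=-0.4789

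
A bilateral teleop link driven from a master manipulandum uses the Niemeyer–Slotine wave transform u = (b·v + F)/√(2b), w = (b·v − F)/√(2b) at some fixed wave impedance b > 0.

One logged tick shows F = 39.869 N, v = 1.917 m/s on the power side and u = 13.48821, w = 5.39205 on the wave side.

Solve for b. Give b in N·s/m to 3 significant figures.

b = 48.5 N·s/m

u + w = 18.88026;  u + w = √(2b)·v, so √(2b) = 18.88026/1.917 = 9.84886.
b = (√(2b))²/2 = 97.00000/2 = 48.50000.
(Check via u − w = 2F/√(2b): u − w = 8.09616, 2F/√(2b) = 8.09617.)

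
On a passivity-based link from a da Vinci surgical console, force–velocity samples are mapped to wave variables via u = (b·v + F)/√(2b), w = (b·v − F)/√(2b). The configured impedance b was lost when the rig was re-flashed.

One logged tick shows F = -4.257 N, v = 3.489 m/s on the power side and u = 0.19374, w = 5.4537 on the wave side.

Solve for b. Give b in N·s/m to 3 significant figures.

u + w = 5.64744;  u + w = √(2b)·v, so √(2b) = 5.64744/3.489 = 1.61864.
b = (√(2b))²/2 = 2.62000/2 = 1.31000.
(Check via u − w = 2F/√(2b): u − w = -5.25996, 2F/√(2b) = -5.25997.)

b = 1.31 N·s/m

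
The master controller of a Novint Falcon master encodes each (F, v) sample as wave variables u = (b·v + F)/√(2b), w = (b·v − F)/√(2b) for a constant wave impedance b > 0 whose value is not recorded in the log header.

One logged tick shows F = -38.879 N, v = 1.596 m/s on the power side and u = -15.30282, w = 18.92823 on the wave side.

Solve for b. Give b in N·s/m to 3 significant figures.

b = 2.58 N·s/m

u + w = 3.62541;  u + w = √(2b)·v, so √(2b) = 3.62541/1.596 = 2.27156.
b = (√(2b))²/2 = 5.15999/2 = 2.57999.
(Check via u − w = 2F/√(2b): u − w = -34.23105, 2F/√(2b) = -34.23110.)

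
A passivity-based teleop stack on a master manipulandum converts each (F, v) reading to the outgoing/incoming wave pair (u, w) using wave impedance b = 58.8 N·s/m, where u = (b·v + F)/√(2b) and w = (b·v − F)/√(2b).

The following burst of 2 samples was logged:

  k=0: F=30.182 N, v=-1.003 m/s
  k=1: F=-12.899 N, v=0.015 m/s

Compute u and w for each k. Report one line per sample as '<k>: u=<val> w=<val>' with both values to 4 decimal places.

k=0: b·v=58.8×(-1.003)=-58.9764; √(2b)=10.8444; u=(-58.9764+30.182)/10.8444=-2.6552, w=(-58.9764−30.182)/10.8444=-8.2216
k=1: b·v=58.8×0.015=0.8820; √(2b)=10.8444; u=(0.8820+(-12.899))/10.8444=-1.1081, w=(0.8820−(-12.899))/10.8444=1.2708

0: u=-2.6552 w=-8.2216
1: u=-1.1081 w=1.2708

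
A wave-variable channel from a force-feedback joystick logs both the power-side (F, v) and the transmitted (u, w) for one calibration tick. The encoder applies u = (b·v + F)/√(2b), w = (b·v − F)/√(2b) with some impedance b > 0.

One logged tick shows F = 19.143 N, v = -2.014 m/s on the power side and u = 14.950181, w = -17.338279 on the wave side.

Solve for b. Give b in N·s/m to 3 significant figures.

b = 0.703 N·s/m

u + w = -2.388098;  u + w = √(2b)·v, so √(2b) = -2.388098/(-2.014) = 1.185749.
b = (√(2b))²/2 = 1.406000/2 = 0.703000.
(Check via u − w = 2F/√(2b): u − w = 32.288460, 2F/√(2b) = 32.288459.)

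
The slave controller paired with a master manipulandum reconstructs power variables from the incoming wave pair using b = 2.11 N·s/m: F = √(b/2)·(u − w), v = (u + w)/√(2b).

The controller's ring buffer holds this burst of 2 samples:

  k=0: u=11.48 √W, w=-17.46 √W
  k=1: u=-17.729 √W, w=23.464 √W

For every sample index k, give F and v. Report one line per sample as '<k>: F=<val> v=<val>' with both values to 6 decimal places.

k=0: u−w=28.940000, u+w=-5.980000; √(b/2)=1.027132, √(2b)=2.054264; F=1.027132×28.94=29.725198, v=-5.980000/2.054264=-2.911018
k=1: u−w=-41.193000, u+w=5.735000; √(b/2)=1.027132, √(2b)=2.054264; F=1.027132×(-41.193)=-42.310646, v=5.735000/2.054264=2.791754

0: F=29.725198 v=-2.911018
1: F=-42.310646 v=2.791754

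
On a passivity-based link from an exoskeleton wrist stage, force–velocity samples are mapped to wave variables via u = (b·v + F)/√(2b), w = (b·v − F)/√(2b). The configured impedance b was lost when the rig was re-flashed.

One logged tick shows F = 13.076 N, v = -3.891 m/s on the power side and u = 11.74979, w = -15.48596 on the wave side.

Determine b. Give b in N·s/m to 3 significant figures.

b = 0.461 N·s/m

u + w = -3.73617;  u + w = √(2b)·v, so √(2b) = -3.73617/(-3.891) = 0.96021.
b = (√(2b))²/2 = 0.92200/2 = 0.46100.
(Check via u − w = 2F/√(2b): u − w = 27.23575, 2F/√(2b) = 27.23576.)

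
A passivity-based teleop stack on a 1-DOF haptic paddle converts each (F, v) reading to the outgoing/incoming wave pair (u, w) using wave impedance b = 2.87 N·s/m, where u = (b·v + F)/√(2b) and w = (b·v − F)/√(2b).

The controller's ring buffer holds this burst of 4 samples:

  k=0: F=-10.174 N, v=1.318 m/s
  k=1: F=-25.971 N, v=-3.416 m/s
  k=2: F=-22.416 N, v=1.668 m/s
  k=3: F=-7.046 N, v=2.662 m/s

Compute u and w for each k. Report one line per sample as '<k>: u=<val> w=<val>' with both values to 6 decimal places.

0: u=-2.667694 w=5.825397
1: u=-14.932163 w=6.748009
2: u=-7.358136 w=11.354380
3: u=0.247906 w=6.129793

k=0: b·v=2.87×1.318=3.782660; √(2b)=2.395830; u=(3.782660+(-10.174))/2.395830=-2.667694, w=(3.782660−(-10.174))/2.395830=5.825397
k=1: b·v=2.87×(-3.416)=-9.803920; √(2b)=2.395830; u=(-9.803920+(-25.971))/2.395830=-14.932163, w=(-9.803920−(-25.971))/2.395830=6.748009
k=2: b·v=2.87×1.668=4.787160; √(2b)=2.395830; u=(4.787160+(-22.416))/2.395830=-7.358136, w=(4.787160−(-22.416))/2.395830=11.354380
k=3: b·v=2.87×2.662=7.639940; √(2b)=2.395830; u=(7.639940+(-7.046))/2.395830=0.247906, w=(7.639940−(-7.046))/2.395830=6.129793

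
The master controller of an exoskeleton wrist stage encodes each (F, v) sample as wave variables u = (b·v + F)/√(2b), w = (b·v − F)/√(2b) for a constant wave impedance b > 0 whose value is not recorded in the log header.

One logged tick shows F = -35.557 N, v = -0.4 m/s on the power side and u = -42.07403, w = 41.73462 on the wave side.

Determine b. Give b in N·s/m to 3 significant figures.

u + w = -0.33941;  u + w = √(2b)·v, so √(2b) = -0.33941/(-0.4) = 0.84853.
b = (√(2b))²/2 = 0.71999/2 = 0.36000.
(Check via u − w = 2F/√(2b): u − w = -83.80865, 2F/√(2b) = -83.80896.)

b = 0.36 N·s/m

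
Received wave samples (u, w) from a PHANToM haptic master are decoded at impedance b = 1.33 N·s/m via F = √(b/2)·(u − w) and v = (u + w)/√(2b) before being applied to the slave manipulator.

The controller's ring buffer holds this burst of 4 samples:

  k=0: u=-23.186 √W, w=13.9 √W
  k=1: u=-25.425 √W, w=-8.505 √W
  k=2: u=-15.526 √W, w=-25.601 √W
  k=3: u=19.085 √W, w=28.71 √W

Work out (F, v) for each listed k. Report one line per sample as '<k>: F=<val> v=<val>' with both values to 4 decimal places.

0: F=-30.2427 v=-5.6936
1: F=-13.7978 v=-20.8038
2: F=8.2159 v=-25.2166
3: F=-7.8489 v=29.3050

k=0: u−w=-37.0860, u+w=-9.2860; √(b/2)=0.8155, √(2b)=1.6310; F=0.8155×(-37.086)=-30.2427, v=-9.2860/1.6310=-5.6936
k=1: u−w=-16.9200, u+w=-33.9300; √(b/2)=0.8155, √(2b)=1.6310; F=0.8155×(-16.92)=-13.7978, v=-33.9300/1.6310=-20.8038
k=2: u−w=10.0750, u+w=-41.1270; √(b/2)=0.8155, √(2b)=1.6310; F=0.8155×10.075=8.2159, v=-41.1270/1.6310=-25.2166
k=3: u−w=-9.6250, u+w=47.7950; √(b/2)=0.8155, √(2b)=1.6310; F=0.8155×(-9.625)=-7.8489, v=47.7950/1.6310=29.3050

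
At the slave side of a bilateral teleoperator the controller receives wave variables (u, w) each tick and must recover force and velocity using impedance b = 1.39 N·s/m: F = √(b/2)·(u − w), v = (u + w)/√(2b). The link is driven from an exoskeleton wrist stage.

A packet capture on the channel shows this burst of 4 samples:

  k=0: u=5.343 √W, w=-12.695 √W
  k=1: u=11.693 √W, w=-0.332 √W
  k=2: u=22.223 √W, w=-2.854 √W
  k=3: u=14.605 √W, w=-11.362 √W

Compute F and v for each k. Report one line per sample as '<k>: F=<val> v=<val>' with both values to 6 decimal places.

k=0: u−w=18.038000, u+w=-7.352000; √(b/2)=0.833667, √(2b)=1.667333; F=0.833667×18.038=15.037678, v=-7.352000/1.667333=-4.409437
k=1: u−w=12.025000, u+w=11.361000; √(b/2)=0.833667, √(2b)=1.667333; F=0.833667×12.025=10.024841, v=11.361000/1.667333=6.813875
k=2: u−w=25.077000, u+w=19.369000; √(b/2)=0.833667, √(2b)=1.667333; F=0.833667×25.077=20.905857, v=19.369000/1.667333=11.616754
k=3: u−w=25.967000, u+w=3.243000; √(b/2)=0.833667, √(2b)=1.667333; F=0.833667×25.967=21.647821, v=3.243000/1.667333=1.945022

0: F=15.037678 v=-4.409437
1: F=10.024841 v=6.813875
2: F=20.905857 v=11.616754
3: F=21.647821 v=1.945022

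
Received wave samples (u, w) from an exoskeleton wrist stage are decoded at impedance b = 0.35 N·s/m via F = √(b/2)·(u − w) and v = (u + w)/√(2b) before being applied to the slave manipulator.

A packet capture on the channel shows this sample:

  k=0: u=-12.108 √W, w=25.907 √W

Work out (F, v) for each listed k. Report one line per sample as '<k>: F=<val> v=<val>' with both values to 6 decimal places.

k=0: u−w=-38.015000, u+w=13.799000; √(b/2)=0.418330, √(2b)=0.836660; F=0.418330×(-38.015)=-15.902815, v=13.799000/0.836660=16.492960

0: F=-15.902815 v=16.492960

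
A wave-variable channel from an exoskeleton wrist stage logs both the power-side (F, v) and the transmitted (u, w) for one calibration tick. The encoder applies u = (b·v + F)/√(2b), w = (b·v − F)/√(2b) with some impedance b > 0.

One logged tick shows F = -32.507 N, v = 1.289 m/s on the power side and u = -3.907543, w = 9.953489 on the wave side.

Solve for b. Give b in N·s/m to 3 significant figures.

u + w = 6.045946;  u + w = √(2b)·v, so √(2b) = 6.045946/1.289 = 4.690416.
b = (√(2b))²/2 = 22.000001/2 = 11.000000.
(Check via u − w = 2F/√(2b): u − w = -13.861032, 2F/√(2b) = -13.861031.)

b = 11 N·s/m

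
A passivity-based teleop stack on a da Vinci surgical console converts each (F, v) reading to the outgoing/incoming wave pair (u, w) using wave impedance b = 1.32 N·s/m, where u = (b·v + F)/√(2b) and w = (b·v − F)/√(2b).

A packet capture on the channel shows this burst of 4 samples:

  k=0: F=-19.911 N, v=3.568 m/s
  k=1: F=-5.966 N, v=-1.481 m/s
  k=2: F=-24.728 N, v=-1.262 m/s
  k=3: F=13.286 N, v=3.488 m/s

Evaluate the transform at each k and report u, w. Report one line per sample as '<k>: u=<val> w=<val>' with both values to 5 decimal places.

0: u=-9.35572 w=15.15303
1: u=-4.87499 w=2.46865
2: u=-16.24429 w=14.19378
3: u=11.01063 w=-5.34330

k=0: b·v=1.32×3.568=4.70976; √(2b)=1.62481; u=(4.70976+(-19.911))/1.62481=-9.35572, w=(4.70976−(-19.911))/1.62481=15.15303
k=1: b·v=1.32×(-1.481)=-1.95492; √(2b)=1.62481; u=(-1.95492+(-5.966))/1.62481=-4.87499, w=(-1.95492−(-5.966))/1.62481=2.46865
k=2: b·v=1.32×(-1.262)=-1.66584; √(2b)=1.62481; u=(-1.66584+(-24.728))/1.62481=-16.24429, w=(-1.66584−(-24.728))/1.62481=14.19378
k=3: b·v=1.32×3.488=4.60416; √(2b)=1.62481; u=(4.60416+13.286)/1.62481=11.01063, w=(4.60416−13.286)/1.62481=-5.34330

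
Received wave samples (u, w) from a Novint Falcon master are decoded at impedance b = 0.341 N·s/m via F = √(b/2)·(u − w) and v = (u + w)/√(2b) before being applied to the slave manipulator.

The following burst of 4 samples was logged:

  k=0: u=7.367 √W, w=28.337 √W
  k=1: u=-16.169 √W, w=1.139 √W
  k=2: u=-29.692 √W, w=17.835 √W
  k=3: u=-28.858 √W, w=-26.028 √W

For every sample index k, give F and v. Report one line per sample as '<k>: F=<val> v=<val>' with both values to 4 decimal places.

k=0: u−w=-20.9700, u+w=35.7040; √(b/2)=0.4129, √(2b)=0.8258; F=0.4129×(-20.97)=-8.6589, v=35.7040/0.8258=43.2339
k=1: u−w=-17.3080, u+w=-15.0300; √(b/2)=0.4129, √(2b)=0.8258; F=0.4129×(-17.308)=-7.1468, v=-15.0300/0.8258=-18.1998
k=2: u−w=-47.5270, u+w=-11.8570; √(b/2)=0.4129, √(2b)=0.8258; F=0.4129×(-47.527)=-19.6247, v=-11.8570/0.8258=-14.3576
k=3: u−w=-2.8300, u+w=-54.8860; √(b/2)=0.4129, √(2b)=0.8258; F=0.4129×(-2.83)=-1.1686, v=-54.8860/0.8258=-66.4614

0: F=-8.6589 v=43.2339
1: F=-7.1468 v=-18.1998
2: F=-19.6247 v=-14.3576
3: F=-1.1686 v=-66.4614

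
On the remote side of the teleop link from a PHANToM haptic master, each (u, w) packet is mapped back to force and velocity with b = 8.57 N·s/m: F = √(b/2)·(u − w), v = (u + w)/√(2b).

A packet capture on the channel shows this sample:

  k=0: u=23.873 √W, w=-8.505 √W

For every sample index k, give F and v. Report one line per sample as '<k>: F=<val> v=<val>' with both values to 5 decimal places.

0: F=67.02324 v=3.71203

k=0: u−w=32.37800, u+w=15.36800; √(b/2)=2.07002, √(2b)=4.14005; F=2.07002×32.378=67.02324, v=15.36800/4.14005=3.71203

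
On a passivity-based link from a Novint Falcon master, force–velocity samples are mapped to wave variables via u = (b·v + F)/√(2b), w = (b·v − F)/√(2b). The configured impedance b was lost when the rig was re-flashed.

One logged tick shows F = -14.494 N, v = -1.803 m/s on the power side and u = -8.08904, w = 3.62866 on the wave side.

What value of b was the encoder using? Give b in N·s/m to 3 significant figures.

u + w = -4.46038;  u + w = √(2b)·v, so √(2b) = -4.46038/(-1.803) = 2.47387.
b = (√(2b))²/2 = 6.12001/2 = 3.06001.
(Check via u − w = 2F/√(2b): u − w = -11.71770, 2F/√(2b) = -11.71769.)

b = 3.06 N·s/m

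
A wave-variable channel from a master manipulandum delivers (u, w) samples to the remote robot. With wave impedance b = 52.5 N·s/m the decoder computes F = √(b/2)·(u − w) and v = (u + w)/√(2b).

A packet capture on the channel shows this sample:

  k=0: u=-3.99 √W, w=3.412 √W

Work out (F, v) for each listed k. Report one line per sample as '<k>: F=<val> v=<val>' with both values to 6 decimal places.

0: F=-37.923965 v=-0.056407

k=0: u−w=-7.402000, u+w=-0.578000; √(b/2)=5.123475, √(2b)=10.246951; F=5.123475×(-7.402)=-37.923965, v=-0.578000/10.246951=-0.056407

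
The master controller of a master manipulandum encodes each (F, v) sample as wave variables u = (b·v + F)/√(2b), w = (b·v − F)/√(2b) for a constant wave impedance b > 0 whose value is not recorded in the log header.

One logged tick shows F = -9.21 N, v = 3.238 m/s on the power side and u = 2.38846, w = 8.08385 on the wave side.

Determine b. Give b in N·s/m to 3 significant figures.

u + w = 10.4723;  u + w = √(2b)·v, so √(2b) = 10.4723/3.238 = 3.2342.
b = (√(2b))²/2 = 10.4600/2 = 5.2300.
(Check via u − w = 2F/√(2b): u − w = -5.6954, 2F/√(2b) = -5.6954.)

b = 5.23 N·s/m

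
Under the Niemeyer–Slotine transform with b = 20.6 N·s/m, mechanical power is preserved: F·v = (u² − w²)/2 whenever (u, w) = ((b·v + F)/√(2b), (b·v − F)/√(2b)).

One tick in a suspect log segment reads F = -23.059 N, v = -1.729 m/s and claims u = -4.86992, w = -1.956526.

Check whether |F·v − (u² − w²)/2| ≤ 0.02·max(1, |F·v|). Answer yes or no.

no

F·v = (-23.059)×(-1.729) = 39.869011 W.
(u² − w²)/2 = (23.716121 − 3.827994)/2 = 9.944063 W.
|Δ| = 29.924948;  2% of max(1, |F·v|) = 0.797380.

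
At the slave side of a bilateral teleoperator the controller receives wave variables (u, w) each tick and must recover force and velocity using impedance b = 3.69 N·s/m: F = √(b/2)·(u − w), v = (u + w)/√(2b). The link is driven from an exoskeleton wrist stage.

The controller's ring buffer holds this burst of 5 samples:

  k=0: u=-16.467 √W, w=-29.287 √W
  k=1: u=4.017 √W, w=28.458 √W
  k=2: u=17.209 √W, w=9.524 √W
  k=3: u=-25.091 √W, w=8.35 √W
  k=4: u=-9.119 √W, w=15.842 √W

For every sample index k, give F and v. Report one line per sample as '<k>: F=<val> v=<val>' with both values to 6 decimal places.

k=0: u−w=12.820000, u+w=-45.754000; √(b/2)=1.358308, √(2b)=2.716616; F=1.358308×12.82=17.413506, v=-45.754000/2.716616=-16.842280
k=1: u−w=-24.441000, u+w=32.475000; √(b/2)=1.358308, √(2b)=2.716616; F=1.358308×(-24.441)=-33.198400, v=32.475000/2.716616=11.954213
k=2: u−w=7.685000, u+w=26.733000; √(b/2)=1.358308, √(2b)=2.716616; F=1.358308×7.685=10.438595, v=26.733000/2.716616=9.840553
k=3: u−w=-33.441000, u+w=-16.741000; √(b/2)=1.358308, √(2b)=2.716616; F=1.358308×(-33.441)=-45.423170, v=-16.741000/2.716616=-6.162447
k=4: u−w=-24.961000, u+w=6.723000; √(b/2)=1.358308, √(2b)=2.716616; F=1.358308×(-24.961)=-33.904720, v=6.723000/2.716616=2.474770

0: F=17.413506 v=-16.842280
1: F=-33.198400 v=11.954213
2: F=10.438595 v=9.840553
3: F=-45.423170 v=-6.162447
4: F=-33.904720 v=2.474770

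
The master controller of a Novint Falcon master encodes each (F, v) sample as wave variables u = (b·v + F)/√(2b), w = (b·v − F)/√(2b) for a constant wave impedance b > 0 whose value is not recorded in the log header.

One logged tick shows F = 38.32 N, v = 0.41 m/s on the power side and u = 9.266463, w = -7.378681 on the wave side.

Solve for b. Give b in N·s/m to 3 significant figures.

u + w = 1.887782;  u + w = √(2b)·v, so √(2b) = 1.887782/0.41 = 4.604346.
b = (√(2b))²/2 = 21.200005/2 = 10.600003.
(Check via u − w = 2F/√(2b): u − w = 16.645144, 2F/√(2b) = 16.645142.)

b = 10.6 N·s/m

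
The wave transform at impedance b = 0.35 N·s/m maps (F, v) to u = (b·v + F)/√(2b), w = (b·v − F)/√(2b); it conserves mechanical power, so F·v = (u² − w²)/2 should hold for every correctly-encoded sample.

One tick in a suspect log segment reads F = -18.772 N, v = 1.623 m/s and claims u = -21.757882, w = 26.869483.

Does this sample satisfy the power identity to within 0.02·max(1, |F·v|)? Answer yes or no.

F·v = (-18.772)×1.623 = -30.466956 W.
(u² − w²)/2 = (473.405429 − 721.969117)/2 = -124.281844 W.
|Δ| = 93.814888;  2% of max(1, |F·v|) = 0.609339.

no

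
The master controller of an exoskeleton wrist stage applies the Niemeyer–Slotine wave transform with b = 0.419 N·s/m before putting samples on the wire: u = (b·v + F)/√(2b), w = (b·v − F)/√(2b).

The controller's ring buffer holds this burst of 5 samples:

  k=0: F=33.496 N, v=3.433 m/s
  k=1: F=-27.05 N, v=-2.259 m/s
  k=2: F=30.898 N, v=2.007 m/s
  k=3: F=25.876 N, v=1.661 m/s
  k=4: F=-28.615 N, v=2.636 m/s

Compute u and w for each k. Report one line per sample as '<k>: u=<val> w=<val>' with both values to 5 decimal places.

k=0: b·v=0.419×3.433=1.43843; √(2b)=0.91542; u=(1.43843+33.496)/0.91542=38.16204, w=(1.43843−33.496)/0.91542=-35.01939
k=1: b·v=0.419×(-2.259)=-0.94652; √(2b)=0.91542; u=(-0.94652+(-27.05))/0.91542=-30.58314, w=(-0.94652−(-27.05))/0.91542=28.51520
k=2: b·v=0.419×2.007=0.84093; √(2b)=0.91542; u=(0.84093+30.898)/0.91542=34.67131, w=(0.84093−30.898)/0.91542=-32.83406
k=3: b·v=0.419×1.661=0.69596; √(2b)=0.91542; u=(0.69596+25.876)/0.91542=29.02696, w=(0.69596−25.876)/0.91542=-27.50644
k=4: b·v=0.419×2.636=1.10448; √(2b)=0.91542; u=(1.10448+(-28.615))/0.91542=-30.05223, w=(1.10448−(-28.615))/0.91542=32.46529

0: u=38.16204 w=-35.01939
1: u=-30.58314 w=28.51520
2: u=34.67131 w=-32.83406
3: u=29.02696 w=-27.50644
4: u=-30.05223 w=32.46529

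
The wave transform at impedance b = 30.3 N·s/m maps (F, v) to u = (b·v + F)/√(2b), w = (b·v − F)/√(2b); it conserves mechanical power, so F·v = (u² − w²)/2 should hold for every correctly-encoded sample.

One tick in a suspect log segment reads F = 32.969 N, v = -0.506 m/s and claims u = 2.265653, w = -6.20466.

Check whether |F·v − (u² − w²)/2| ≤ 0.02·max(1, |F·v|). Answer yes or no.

F·v = 32.969×(-0.506) = -16.682314 W.
(u² − w²)/2 = (5.133184 − 38.497806)/2 = -16.682311 W.
|Δ| = 0.000003;  2% of max(1, |F·v|) = 0.333646.

yes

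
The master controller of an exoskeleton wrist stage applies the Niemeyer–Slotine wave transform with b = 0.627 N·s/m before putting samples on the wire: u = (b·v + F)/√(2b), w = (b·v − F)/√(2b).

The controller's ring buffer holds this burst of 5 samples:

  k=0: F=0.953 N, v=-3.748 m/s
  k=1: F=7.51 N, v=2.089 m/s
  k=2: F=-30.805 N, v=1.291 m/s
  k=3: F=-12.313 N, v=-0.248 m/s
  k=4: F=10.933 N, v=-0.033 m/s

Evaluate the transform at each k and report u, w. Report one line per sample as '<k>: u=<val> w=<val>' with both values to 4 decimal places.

k=0: b·v=0.627×(-3.748)=-2.3500; √(2b)=1.1198; u=(-2.3500+0.953)/1.1198=-1.2475, w=(-2.3500−0.953)/1.1198=-2.9496
k=1: b·v=0.627×2.089=1.3098; √(2b)=1.1198; u=(1.3098+7.51)/1.1198=7.8761, w=(1.3098−7.51)/1.1198=-5.5368
k=2: b·v=0.627×1.291=0.8095; √(2b)=1.1198; u=(0.8095+(-30.805))/1.1198=-26.7860, w=(0.8095−(-30.805))/1.1198=28.2317
k=3: b·v=0.627×(-0.248)=-0.1555; √(2b)=1.1198; u=(-0.1555+(-12.313))/1.1198=-11.1344, w=(-0.1555−(-12.313))/1.1198=10.8566
k=4: b·v=0.627×(-0.033)=-0.0207; √(2b)=1.1198; u=(-0.0207+10.933)/1.1198=9.7447, w=(-0.0207−10.933)/1.1198=-9.7816

0: u=-1.2475 w=-2.9496
1: u=7.8761 w=-5.5368
2: u=-26.7860 w=28.2317
3: u=-11.1344 w=10.8566
4: u=9.7447 w=-9.7816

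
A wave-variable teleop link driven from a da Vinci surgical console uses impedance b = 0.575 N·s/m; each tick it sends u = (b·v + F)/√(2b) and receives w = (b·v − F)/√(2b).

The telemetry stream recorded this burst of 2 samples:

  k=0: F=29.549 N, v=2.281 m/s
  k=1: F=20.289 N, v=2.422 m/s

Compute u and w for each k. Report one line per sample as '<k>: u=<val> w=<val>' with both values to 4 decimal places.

k=0: b·v=0.575×2.281=1.3116; √(2b)=1.0724; u=(1.3116+29.549)/1.0724=28.7776, w=(1.3116−29.549)/1.0724=-26.3315
k=1: b·v=0.575×2.422=1.3926; √(2b)=1.0724; u=(1.3926+20.289)/1.0724=20.2182, w=(1.3926−20.289)/1.0724=-17.6209

0: u=28.7776 w=-26.3315
1: u=20.2182 w=-17.6209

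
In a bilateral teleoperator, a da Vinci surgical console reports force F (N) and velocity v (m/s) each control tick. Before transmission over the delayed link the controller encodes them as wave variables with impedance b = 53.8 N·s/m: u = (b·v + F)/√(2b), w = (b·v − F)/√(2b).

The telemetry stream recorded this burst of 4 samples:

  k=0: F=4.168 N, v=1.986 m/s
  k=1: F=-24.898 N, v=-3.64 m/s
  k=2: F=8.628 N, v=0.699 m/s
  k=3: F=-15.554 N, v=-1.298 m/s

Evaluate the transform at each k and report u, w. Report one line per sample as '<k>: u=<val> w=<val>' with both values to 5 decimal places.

0: u=10.70224 w=9.89862
1: u=-21.27920 w=-16.47868
2: u=4.45715 w=2.79361
3: u=-8.23157 w=-5.23264

k=0: b·v=53.8×1.986=106.84680; √(2b)=10.37304; u=(106.84680+4.168)/10.37304=10.70224, w=(106.84680−4.168)/10.37304=9.89862
k=1: b·v=53.8×(-3.64)=-195.83200; √(2b)=10.37304; u=(-195.83200+(-24.898))/10.37304=-21.27920, w=(-195.83200−(-24.898))/10.37304=-16.47868
k=2: b·v=53.8×0.699=37.60620; √(2b)=10.37304; u=(37.60620+8.628)/10.37304=4.45715, w=(37.60620−8.628)/10.37304=2.79361
k=3: b·v=53.8×(-1.298)=-69.83240; √(2b)=10.37304; u=(-69.83240+(-15.554))/10.37304=-8.23157, w=(-69.83240−(-15.554))/10.37304=-5.23264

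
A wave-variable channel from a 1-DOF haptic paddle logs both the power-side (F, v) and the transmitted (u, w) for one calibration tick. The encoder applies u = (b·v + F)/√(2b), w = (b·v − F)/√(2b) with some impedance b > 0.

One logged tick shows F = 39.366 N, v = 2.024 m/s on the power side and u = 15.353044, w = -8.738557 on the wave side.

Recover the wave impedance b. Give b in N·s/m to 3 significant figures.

u + w = 6.614487;  u + w = √(2b)·v, so √(2b) = 6.614487/2.024 = 3.268027.
b = (√(2b))²/2 = 10.680002/2 = 5.340001.
(Check via u − w = 2F/√(2b): u − w = 24.091601, 2F/√(2b) = 24.091599.)

b = 5.34 N·s/m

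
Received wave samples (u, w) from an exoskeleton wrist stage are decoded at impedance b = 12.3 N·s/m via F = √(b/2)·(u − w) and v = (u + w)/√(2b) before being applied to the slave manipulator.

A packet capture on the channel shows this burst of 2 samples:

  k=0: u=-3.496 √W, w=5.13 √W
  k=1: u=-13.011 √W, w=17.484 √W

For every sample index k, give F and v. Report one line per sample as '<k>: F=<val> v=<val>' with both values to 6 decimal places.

0: F=-21.391784 v=0.329446
1: F=-75.625141 v=0.901844

k=0: u−w=-8.626000, u+w=1.634000; √(b/2)=2.479919, √(2b)=4.959839; F=2.479919×(-8.626)=-21.391784, v=1.634000/4.959839=0.329446
k=1: u−w=-30.495000, u+w=4.473000; √(b/2)=2.479919, √(2b)=4.959839; F=2.479919×(-30.495)=-75.625141, v=4.473000/4.959839=0.901844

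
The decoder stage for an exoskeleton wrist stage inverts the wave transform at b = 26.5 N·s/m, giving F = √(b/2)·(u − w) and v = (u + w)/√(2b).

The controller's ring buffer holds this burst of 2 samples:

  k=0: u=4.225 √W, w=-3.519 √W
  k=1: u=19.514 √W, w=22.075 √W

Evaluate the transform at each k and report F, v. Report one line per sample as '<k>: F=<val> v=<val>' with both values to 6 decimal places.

0: F=28.188585 v=0.096977
1: F=-9.322181 v=5.712688

k=0: u−w=7.744000, u+w=0.706000; √(b/2)=3.640055, √(2b)=7.280110; F=3.640055×7.744=28.188585, v=0.706000/7.280110=0.096977
k=1: u−w=-2.561000, u+w=41.589000; √(b/2)=3.640055, √(2b)=7.280110; F=3.640055×(-2.561)=-9.322181, v=41.589000/7.280110=5.712688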